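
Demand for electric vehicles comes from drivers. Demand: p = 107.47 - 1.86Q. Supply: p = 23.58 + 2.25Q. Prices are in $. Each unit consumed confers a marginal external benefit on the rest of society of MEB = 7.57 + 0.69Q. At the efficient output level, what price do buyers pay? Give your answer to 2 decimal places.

Social marginal benefit = demand + MEB = 115.04 - 1.17Q.
Set SMB = MC: 115.04 - 1.17Q = 23.58 + 2.25Q → Q* = 26.7427.
Consumer price on the demand curve at Q*: 107.47 − 1.86×26.7427 = 57.7286.

P = $57.73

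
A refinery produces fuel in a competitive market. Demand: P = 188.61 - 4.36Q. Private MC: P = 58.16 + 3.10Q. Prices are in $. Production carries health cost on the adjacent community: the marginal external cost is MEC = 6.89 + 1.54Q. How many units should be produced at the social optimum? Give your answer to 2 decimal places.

Q* = 13.73

Social marginal cost = private MC + MEC = 65.05 + 4.64Q.
Set SMC = demand: 65.05 + 4.64Q = 188.61 - 4.36Q → Q* = 13.7289.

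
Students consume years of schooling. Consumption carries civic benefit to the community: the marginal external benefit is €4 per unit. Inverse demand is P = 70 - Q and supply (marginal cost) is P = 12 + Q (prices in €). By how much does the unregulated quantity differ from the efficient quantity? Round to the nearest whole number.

2 units

Market equilibrium (private): 12 + Q = 70 - Q → Q_m = 29.0000.
Social marginal benefit = demand + MEB = 74 - Q.
Set SMB = MC: 74 - Q = 12 + Q → Q* = 31.0000.
Gap = |29.0000 − 31.0000| = 2.0000.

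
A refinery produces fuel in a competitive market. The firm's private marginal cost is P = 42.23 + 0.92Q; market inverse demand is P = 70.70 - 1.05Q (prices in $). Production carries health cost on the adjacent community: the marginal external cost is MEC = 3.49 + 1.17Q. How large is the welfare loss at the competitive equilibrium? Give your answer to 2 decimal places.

DWL = $66.26

Market equilibrium (private): 42.23 + 0.92Q = 70.70 - 1.05Q → Q_m = 14.4518.
Social marginal cost = private MC + MEC = 45.72 + 2.09Q.
Set SMC = demand: 45.72 + 2.09Q = 70.70 - 1.05Q → Q* = 7.9554.
Between Q* and Q_m the wedge SMC − demand runs linearly from 0 to MEC(Q_m), so the loss is a triangle.
DWL = ½ × 6.4964 × 20.3986 = 66.2587.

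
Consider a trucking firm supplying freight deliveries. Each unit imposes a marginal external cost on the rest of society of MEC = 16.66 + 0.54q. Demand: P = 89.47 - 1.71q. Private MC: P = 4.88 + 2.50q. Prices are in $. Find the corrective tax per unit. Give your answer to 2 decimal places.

Social marginal cost = private MC + MEC = 21.54 + 3.04q.
Set SMC = demand: 21.54 + 3.04q = 89.47 - 1.71q → q* = 14.3011.
The Pigouvian tax equals MEC at q*: 16.66 + 0.54×14.3011 = 24.3826.

tax = $24.38 per unit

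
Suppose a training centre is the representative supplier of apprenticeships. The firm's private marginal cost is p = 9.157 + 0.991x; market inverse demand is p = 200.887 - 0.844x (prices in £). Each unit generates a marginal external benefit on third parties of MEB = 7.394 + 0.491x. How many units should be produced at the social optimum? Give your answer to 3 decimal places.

Social marginal cost = private MC − MEB = 1.763 + 0.500x.
Set SMC = demand: 1.763 + 0.500x = 200.887 - 0.844x → x* = 148.1577.

x* = 148.158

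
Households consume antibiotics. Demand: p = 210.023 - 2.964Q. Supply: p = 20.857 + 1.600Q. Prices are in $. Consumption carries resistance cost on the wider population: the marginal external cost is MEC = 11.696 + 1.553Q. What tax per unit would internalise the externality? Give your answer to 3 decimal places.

tax = $56.753 per unit

Social marginal benefit = demand − MEC = 198.327 - 4.517Q.
Set SMB = MC: 198.327 - 4.517Q = 20.857 + 1.600Q → Q* = 29.0126.
The Pigouvian tax equals MEC at Q*: 11.696 + 1.553×29.0126 = 56.7526.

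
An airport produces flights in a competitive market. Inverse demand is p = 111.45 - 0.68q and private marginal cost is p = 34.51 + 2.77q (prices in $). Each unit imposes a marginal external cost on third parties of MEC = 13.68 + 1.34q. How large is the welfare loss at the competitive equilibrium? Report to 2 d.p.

Market equilibrium (private): 34.51 + 2.77q = 111.45 - 0.68q → q_m = 22.3014.
Social marginal cost = private MC + MEC = 48.19 + 4.11q.
Set SMC = demand: 48.19 + 4.11q = 111.45 - 0.68q → q* = 13.2067.
The loss is the area between SMC and demand from q* to q_m; with linear curves that's a triangle of height MEC(q_m).
DWL = ½ × 9.0947 × 43.5639 = 198.1003.

DWL = $198.10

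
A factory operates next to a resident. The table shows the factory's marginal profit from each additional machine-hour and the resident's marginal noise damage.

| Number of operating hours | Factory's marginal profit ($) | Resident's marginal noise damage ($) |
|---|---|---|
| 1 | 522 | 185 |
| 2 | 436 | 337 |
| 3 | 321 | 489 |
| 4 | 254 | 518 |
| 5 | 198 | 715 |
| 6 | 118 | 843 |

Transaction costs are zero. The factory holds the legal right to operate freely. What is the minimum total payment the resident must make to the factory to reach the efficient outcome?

$891

Left alone the factory would choose level 6 (marginal profit stays positive).
Efficient level: k* = 2 (marginal profit ≥ marginal noise damage through 2).
The resident must at least cover the factory's forgone profit from cutting 6→2: 321 + 254 + 198 + 118 = 891.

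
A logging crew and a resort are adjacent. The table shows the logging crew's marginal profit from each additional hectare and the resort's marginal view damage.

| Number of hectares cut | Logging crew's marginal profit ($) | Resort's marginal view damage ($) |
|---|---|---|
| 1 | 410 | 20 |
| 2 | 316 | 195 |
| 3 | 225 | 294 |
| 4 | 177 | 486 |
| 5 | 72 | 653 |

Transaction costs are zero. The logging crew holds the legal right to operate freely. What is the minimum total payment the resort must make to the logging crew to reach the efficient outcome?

Left alone the logging crew would choose level 5 (marginal profit stays positive).
Efficient level: k* = 2 (marginal profit ≥ marginal view damage through 2).
The resort must at least cover the logging crew's forgone profit from cutting 5→2: 225 + 177 + 72 = 474.

$474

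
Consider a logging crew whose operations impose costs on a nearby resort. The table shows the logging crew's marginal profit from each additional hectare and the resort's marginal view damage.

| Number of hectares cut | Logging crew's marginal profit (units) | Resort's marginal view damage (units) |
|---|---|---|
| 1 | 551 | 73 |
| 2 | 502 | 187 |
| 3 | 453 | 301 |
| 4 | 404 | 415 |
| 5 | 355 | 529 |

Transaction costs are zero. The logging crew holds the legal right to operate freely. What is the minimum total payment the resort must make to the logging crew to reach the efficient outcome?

759

Left alone the logging crew would choose level 5 (marginal profit stays positive).
Efficient level: k* = 3 (marginal profit ≥ marginal view damage through 3).
The resort must at least cover the logging crew's forgone profit from cutting 5→3: 404 + 355 = 759.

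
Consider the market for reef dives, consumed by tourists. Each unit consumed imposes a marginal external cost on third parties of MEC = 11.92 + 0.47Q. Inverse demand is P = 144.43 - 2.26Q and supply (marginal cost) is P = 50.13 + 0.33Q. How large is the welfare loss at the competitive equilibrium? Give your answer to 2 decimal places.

Market equilibrium (private): 50.13 + 0.33Q = 144.43 - 2.26Q → Q_m = 36.4093.
Social marginal benefit = demand − MEC = 132.51 - 2.73Q.
Set SMB = MC: 132.51 - 2.73Q = 50.13 + 0.33Q → Q* = 26.9216.
The loss is the area between SMB and MC from Q* to Q_m; with linear curves that's a triangle of height MEC(Q_m).
DWL = ½ × 9.4877 × 29.0324 = 137.7254.

DWL = 137.73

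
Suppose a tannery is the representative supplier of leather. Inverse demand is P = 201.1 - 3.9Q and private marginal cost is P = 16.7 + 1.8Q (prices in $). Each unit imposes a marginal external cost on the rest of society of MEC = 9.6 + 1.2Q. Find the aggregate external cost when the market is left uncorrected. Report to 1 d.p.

$938.5

Market equilibrium (private): 16.7 + 1.8Q = 201.1 - 3.9Q → Q_m = 32.3509.
Total external cost = ∫₀^{Q_m} (9.6 + 1.2Q) dQ = 9.6×32.3509 + ½×1.2×32.3509² = 938.5171.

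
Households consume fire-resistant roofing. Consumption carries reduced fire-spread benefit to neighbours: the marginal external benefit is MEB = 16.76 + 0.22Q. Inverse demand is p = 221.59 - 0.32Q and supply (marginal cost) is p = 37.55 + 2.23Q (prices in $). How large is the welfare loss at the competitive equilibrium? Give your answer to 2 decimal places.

Market equilibrium (private): 37.55 + 2.23Q = 221.59 - 0.32Q → Q_m = 72.1725.
Social marginal benefit = demand + MEB = 238.35 - 0.10Q.
Set SMB = MC: 238.35 - 0.10Q = 37.55 + 2.23Q → Q* = 86.1803.
The loss is the area between SMB and MC from Q* to Q_m; with linear curves that's a triangle of height MEB(Q_m).
DWL = ½ × 14.0078 × 32.6380 = 228.5933.

DWL = $228.59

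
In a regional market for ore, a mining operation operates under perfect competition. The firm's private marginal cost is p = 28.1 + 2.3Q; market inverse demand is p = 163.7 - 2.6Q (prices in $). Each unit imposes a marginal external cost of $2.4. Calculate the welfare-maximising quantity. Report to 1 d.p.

Social marginal cost = private MC + MEC = 30.5 + 2.3Q.
Set SMC = demand: 30.5 + 2.3Q = 163.7 - 2.6Q → Q* = 27.1837.

Q* = 27.2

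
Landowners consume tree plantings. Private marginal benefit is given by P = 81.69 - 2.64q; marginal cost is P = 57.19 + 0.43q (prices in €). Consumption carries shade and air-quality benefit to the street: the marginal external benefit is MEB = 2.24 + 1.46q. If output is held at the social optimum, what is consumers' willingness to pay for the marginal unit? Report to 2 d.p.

Social marginal benefit = demand + MEB = 83.93 - 1.18q.
Set SMB = MC: 83.93 - 1.18q = 57.19 + 0.43q → q* = 16.6087.
Consumer price on the demand curve at q*: 81.69 − 2.64×16.6087 = 37.8430.

P = €37.84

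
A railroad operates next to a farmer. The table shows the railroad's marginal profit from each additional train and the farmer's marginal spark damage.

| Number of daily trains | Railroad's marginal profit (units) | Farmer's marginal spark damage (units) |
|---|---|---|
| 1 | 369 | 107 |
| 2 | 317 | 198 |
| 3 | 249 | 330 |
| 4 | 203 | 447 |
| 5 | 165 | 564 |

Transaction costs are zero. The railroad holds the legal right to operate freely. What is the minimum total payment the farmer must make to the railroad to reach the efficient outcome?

617

Left alone the railroad would choose level 5 (marginal profit stays positive).
Efficient level: k* = 2 (marginal profit ≥ marginal spark damage through 2).
The farmer must at least cover the railroad's forgone profit from cutting 5→2: 249 + 203 + 165 = 617.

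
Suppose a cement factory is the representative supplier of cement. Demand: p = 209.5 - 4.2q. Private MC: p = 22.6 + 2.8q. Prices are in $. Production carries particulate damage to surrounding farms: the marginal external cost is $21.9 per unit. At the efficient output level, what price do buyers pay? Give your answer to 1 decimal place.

Social marginal cost = private MC + MEC = 44.5 + 2.8q.
Set SMC = demand: 44.5 + 2.8q = 209.5 - 4.2q → q* = 23.5714.
Consumer price on the demand curve at q*: 209.5 − 4.2×23.5714 = 110.5001.

P = $110.5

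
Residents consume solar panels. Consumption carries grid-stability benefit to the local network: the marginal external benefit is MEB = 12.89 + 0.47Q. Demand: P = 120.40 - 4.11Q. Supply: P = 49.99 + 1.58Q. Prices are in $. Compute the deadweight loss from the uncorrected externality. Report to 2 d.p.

DWL = $33.52

Market equilibrium (private): 49.99 + 1.58Q = 120.40 - 4.11Q → Q_m = 12.3743.
Social marginal benefit = demand + MEB = 133.29 - 3.64Q.
Set SMB = MC: 133.29 - 3.64Q = 49.99 + 1.58Q → Q* = 15.9579.
The welfare-loss triangle has base |Q_m − Q*| and height MEB(Q_m) (the vertical gap between SMB and MC is zero at Q* and MEB at Q_m).
DWL = ½ × 3.5836 × 18.7059 = 33.5172.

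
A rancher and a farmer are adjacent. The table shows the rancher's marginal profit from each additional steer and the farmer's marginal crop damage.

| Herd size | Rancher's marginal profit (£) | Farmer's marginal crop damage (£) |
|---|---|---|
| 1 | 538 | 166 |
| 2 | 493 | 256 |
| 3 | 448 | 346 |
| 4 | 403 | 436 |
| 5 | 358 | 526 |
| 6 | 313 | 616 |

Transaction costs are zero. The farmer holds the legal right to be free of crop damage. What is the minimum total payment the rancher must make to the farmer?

Efficient level: marginal profit ≥ marginal crop damage through level 3, so k* = 3.
With the farmer holding the right, the rancher must at least compensate total damage at k*: 166 + 256 + 346 = 768.

£768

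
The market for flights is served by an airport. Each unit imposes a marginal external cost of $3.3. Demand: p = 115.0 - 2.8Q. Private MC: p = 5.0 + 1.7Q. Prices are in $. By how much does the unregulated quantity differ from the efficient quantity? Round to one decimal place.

0.7 units

Market equilibrium (private): 5.0 + 1.7Q = 115.0 - 2.8Q → Q_m = 24.4444.
Social marginal cost = private MC + MEC = 8.3 + 1.7Q.
Set SMC = demand: 8.3 + 1.7Q = 115.0 - 2.8Q → Q* = 23.7111.
Gap = |24.4444 − 23.7111| = 0.7333.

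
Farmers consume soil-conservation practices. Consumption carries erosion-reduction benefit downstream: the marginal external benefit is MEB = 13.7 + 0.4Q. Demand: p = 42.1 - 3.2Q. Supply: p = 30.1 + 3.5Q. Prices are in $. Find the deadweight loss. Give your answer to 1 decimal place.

DWL = $16.5

Market equilibrium (private): 30.1 + 3.5Q = 42.1 - 3.2Q → Q_m = 1.7910.
Social marginal benefit = demand + MEB = 55.8 - 2.8Q.
Set SMB = MC: 55.8 - 2.8Q = 30.1 + 3.5Q → Q* = 4.0794.
Height of the DWL triangle at Q_m is SMB(Q_m) − MC(Q_m) = MEB(Q_m) = 14.4164.
DWL = ½ × 2.2884 × 14.4164 = 16.4952.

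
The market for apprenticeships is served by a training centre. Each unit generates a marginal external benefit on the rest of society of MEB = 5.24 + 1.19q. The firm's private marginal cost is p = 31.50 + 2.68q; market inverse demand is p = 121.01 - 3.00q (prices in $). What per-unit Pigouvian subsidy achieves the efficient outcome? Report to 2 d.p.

subsidy = $30.35 per unit

Social marginal cost = private MC − MEB = 26.26 + 1.49q.
Set SMC = demand: 26.26 + 1.49q = 121.01 - 3.00q → q* = 21.1024.
The Pigouvian subsidy equals MEB at q*: 5.24 + 1.19×21.1024 = 30.3519.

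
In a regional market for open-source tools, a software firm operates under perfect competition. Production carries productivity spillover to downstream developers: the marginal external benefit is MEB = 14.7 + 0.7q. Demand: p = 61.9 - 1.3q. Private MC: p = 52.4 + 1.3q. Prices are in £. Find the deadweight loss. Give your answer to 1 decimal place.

DWL = £78.4

Market equilibrium (private): 52.4 + 1.3q = 61.9 - 1.3q → q_m = 3.6538.
Social marginal cost = private MC − MEB = 37.7 + 0.6q.
Set SMC = demand: 37.7 + 0.6q = 61.9 - 1.3q → q* = 12.7368.
Between q* and q_m the wedge demand − SMC runs linearly from 0 to MEB(q_m), so the loss is a triangle.
DWL = ½ × 9.0830 × 17.2577 = 78.3758.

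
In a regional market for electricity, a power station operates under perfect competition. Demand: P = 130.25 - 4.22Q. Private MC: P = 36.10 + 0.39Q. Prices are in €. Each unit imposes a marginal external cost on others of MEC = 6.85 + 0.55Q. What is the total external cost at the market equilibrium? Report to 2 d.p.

€254.60

Market equilibrium (private): 36.10 + 0.39Q = 130.25 - 4.22Q → Q_m = 20.4230.
Total external cost = ∫₀^{Q_m} (6.85 + 0.55Q) dQ = 6.85×20.4230 + ½×0.55×20.4230² = 254.5998.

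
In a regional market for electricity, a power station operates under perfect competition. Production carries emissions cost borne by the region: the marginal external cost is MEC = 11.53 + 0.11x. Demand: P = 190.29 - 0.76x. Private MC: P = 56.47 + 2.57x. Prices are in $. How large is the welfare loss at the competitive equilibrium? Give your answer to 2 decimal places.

Market equilibrium (private): 56.47 + 2.57x = 190.29 - 0.76x → x_m = 40.1862.
Social marginal cost = private MC + MEC = 68.00 + 2.68x.
Set SMC = demand: 68.00 + 2.68x = 190.29 - 0.76x → x* = 35.5494.
The welfare-loss triangle has base |x_m − x*| and height MEC(x_m) (the vertical gap between SMC and demand is zero at x* and MEC at x_m).
DWL = ½ × 4.6368 × 15.9505 = 36.9796.

DWL = $36.98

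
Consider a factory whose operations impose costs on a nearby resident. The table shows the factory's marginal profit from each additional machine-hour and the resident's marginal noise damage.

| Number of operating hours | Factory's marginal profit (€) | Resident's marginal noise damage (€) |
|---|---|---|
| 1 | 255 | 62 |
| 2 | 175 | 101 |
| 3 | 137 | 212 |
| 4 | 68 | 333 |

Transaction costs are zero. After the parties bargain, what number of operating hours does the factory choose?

Bargaining reaches the level where marginal profit last exceeds marginal noise damage.
That holds through level 2 (175 ≥ 101) but not at 3 (137 < 212).

2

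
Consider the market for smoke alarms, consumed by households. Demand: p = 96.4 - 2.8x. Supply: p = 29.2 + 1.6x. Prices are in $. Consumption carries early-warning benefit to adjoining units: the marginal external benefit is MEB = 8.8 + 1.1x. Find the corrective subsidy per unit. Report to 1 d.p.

Social marginal benefit = demand + MEB = 105.2 - 1.7x.
Set SMB = MC: 105.2 - 1.7x = 29.2 + 1.6x → x* = 23.0303.
The Pigouvian subsidy equals MEB at x*: 8.8 + 1.1×23.0303 = 34.1333.

subsidy = $34.1 per unit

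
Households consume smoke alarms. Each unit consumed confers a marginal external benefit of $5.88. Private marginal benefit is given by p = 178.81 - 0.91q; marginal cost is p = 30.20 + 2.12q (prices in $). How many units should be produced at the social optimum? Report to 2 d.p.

Social marginal benefit = demand + MEB = 184.69 - 0.91q.
Set SMB = MC: 184.69 - 0.91q = 30.20 + 2.12q → q* = 50.9868.

q* = 50.99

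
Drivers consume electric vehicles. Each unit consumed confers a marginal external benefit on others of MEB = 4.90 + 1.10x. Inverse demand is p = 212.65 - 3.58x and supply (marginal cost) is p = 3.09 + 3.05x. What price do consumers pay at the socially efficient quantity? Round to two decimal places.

Social marginal benefit = demand + MEB = 217.55 - 2.48x.
Set SMB = MC: 217.55 - 2.48x = 3.09 + 3.05x → x* = 38.7812.
Consumer price on the demand curve at x*: 212.65 − 3.58×38.7812 = 73.8133.

P = 73.81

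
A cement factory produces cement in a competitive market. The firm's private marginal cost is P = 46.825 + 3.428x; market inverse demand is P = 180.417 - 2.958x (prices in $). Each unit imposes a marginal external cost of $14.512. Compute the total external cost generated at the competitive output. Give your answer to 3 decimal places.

$303.584

Market equilibrium (private): 46.825 + 3.428x = 180.417 - 2.958x → x_m = 20.9195.
Total external cost = MEC × x_m = 14.512 × 20.9195 = 303.5838.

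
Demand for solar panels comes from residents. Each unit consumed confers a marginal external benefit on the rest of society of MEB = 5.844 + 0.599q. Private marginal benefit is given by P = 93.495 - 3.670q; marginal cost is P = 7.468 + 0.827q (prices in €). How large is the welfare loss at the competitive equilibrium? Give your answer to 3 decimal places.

Market equilibrium (private): 7.468 + 0.827q = 93.495 - 3.670q → q_m = 19.1299.
Social marginal benefit = demand + MEB = 99.339 - 3.071q.
Set SMB = MC: 99.339 - 3.071q = 7.468 + 0.827q → q* = 23.5688.
The loss is the area between SMB and MC from q* to q_m; with linear curves that's a triangle of height MEB(q_m).
DWL = ½ × 4.4389 × 17.3028 = 38.4027.

DWL = €38.403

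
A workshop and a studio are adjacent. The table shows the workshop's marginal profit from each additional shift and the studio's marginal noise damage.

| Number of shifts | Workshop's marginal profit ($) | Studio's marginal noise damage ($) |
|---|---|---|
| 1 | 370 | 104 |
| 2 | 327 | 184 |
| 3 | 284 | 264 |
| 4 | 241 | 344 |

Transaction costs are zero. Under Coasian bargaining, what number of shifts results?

Bargaining reaches the level where marginal profit last exceeds marginal noise damage.
That holds through level 3 (284 ≥ 264) but not at 4 (241 < 344).

3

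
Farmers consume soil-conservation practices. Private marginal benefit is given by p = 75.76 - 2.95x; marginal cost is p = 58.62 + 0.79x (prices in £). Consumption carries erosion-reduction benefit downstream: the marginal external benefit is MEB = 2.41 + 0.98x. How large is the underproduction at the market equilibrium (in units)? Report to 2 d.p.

2.50 units

Market equilibrium (private): 58.62 + 0.79x = 75.76 - 2.95x → x_m = 4.5829.
Social marginal benefit = demand + MEB = 78.17 - 1.97x.
Set SMB = MC: 78.17 - 1.97x = 58.62 + 0.79x → x* = 7.0833.
Gap = |4.5829 − 7.0833| = 2.5004.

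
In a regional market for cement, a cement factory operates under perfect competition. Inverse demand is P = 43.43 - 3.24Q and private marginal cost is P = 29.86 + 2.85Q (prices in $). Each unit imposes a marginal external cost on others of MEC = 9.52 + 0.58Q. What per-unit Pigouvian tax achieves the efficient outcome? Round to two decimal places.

tax = $9.87 per unit

Social marginal cost = private MC + MEC = 39.38 + 3.43Q.
Set SMC = demand: 39.38 + 3.43Q = 43.43 - 3.24Q → Q* = 0.6072.
The Pigouvian tax equals MEC at Q*: 9.52 + 0.58×0.6072 = 9.8722.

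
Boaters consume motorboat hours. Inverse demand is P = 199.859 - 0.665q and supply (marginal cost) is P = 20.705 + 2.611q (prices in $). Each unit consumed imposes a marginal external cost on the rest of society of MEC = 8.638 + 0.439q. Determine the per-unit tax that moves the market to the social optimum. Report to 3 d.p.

tax = $28.788 per unit

Social marginal benefit = demand − MEC = 191.221 - 1.104q.
Set SMB = MC: 191.221 - 1.104q = 20.705 + 2.611q → q* = 45.8993.
The Pigouvian tax equals MEC at q*: 8.638 + 0.439×45.8993 = 28.7878.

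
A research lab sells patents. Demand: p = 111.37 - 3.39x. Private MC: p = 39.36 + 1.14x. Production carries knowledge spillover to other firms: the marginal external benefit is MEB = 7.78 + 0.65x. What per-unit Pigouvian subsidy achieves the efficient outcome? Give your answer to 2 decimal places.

Social marginal cost = private MC − MEB = 31.58 + 0.49x.
Set SMC = demand: 31.58 + 0.49x = 111.37 - 3.39x → x* = 20.5644.
The Pigouvian subsidy equals MEB at x*: 7.78 + 0.65×20.5644 = 21.1469.

subsidy = 21.15 per unit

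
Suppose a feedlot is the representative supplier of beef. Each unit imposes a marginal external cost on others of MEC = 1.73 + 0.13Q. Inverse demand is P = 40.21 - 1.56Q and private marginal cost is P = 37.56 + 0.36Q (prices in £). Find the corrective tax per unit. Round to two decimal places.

Social marginal cost = private MC + MEC = 39.29 + 0.49Q.
Set SMC = demand: 39.29 + 0.49Q = 40.21 - 1.56Q → Q* = 0.4488.
The Pigouvian tax equals MEC at Q*: 1.73 + 0.13×0.4488 = 1.7883.

tax = £1.79 per unit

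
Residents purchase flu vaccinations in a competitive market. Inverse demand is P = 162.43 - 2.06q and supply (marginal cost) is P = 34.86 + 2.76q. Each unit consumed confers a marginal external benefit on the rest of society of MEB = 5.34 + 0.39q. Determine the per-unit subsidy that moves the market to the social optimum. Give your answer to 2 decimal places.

subsidy = 17.04 per unit

Social marginal benefit = demand + MEB = 167.77 - 1.67q.
Set SMB = MC: 167.77 - 1.67q = 34.86 + 2.76q → q* = 30.0023.
The Pigouvian subsidy equals MEB at q*: 5.34 + 0.39×30.0023 = 17.0409.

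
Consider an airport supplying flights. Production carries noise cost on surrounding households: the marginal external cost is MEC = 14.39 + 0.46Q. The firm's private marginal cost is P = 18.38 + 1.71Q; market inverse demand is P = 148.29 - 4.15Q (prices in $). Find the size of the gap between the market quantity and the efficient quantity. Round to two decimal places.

Market equilibrium (private): 18.38 + 1.71Q = 148.29 - 4.15Q → Q_m = 22.1689.
Social marginal cost = private MC + MEC = 32.77 + 2.17Q.
Set SMC = demand: 32.77 + 2.17Q = 148.29 - 4.15Q → Q* = 18.2785.
Gap = |22.1689 − 18.2785| = 3.8904.

3.89 units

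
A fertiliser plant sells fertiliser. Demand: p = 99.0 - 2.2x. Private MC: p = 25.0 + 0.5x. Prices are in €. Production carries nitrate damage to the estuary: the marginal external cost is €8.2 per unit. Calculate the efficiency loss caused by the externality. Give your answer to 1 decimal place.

Market equilibrium (private): 25.0 + 0.5x = 99.0 - 2.2x → x_m = 27.4074.
Social marginal cost = private MC + MEC = 33.2 + 0.5x.
Set SMC = demand: 33.2 + 0.5x = 99.0 - 2.2x → x* = 24.3704.
The welfare-loss triangle has base |x_m − x*| and height MEC(x_m) (the vertical gap between SMC and demand is zero at x* and MEC at x_m).
DWL = ½ × 3.0370 × 8.2000 = 12.4517.

DWL = €12.5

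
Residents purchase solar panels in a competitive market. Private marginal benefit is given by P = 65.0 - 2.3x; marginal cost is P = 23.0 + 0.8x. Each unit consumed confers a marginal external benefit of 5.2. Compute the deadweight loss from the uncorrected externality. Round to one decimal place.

DWL = 4.4

Market equilibrium (private): 23.0 + 0.8x = 65.0 - 2.3x → x_m = 13.5484.
Social marginal benefit = demand + MEB = 70.2 - 2.3x.
Set SMB = MC: 70.2 - 2.3x = 23.0 + 0.8x → x* = 15.2258.
The loss is the area between SMB and MC from x* to x_m; with linear curves that's a triangle of height MEB(x_m).
DWL = ½ × 1.6774 × 5.2000 = 4.3612.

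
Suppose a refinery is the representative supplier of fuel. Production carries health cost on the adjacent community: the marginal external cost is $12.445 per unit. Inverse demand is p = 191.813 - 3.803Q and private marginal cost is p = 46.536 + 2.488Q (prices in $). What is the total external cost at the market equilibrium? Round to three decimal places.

Market equilibrium (private): 46.536 + 2.488Q = 191.813 - 3.803Q → Q_m = 23.0928.
Total external cost = MEC × Q_m = 12.445 × 23.0928 = 287.3899.

$287.390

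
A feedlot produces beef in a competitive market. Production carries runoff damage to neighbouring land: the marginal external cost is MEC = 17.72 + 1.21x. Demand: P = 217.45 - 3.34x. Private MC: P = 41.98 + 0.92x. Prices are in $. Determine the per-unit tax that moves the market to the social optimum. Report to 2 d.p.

tax = $52.62 per unit

Social marginal cost = private MC + MEC = 59.70 + 2.13x.
Set SMC = demand: 59.70 + 2.13x = 217.45 - 3.34x → x* = 28.8391.
The Pigouvian tax equals MEC at x*: 17.72 + 1.21×28.8391 = 52.6153.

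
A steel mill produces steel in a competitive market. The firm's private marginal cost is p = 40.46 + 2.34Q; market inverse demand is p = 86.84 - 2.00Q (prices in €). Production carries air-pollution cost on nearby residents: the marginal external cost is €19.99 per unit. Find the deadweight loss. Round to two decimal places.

Market equilibrium (private): 40.46 + 2.34Q = 86.84 - 2.00Q → Q_m = 10.6866.
Social marginal cost = private MC + MEC = 60.45 + 2.34Q.
Set SMC = demand: 60.45 + 2.34Q = 86.84 - 2.00Q → Q* = 6.0806.
Between Q* and Q_m the wedge SMC − demand runs linearly from 0 to MEC(Q_m), so the loss is a triangle.
DWL = ½ × 4.6060 × 19.9900 = 46.0370.

DWL = €46.04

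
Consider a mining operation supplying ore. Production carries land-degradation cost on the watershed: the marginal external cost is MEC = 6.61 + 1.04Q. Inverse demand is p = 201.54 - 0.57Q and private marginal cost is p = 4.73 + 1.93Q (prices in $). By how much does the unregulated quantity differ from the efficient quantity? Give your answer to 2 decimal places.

Market equilibrium (private): 4.73 + 1.93Q = 201.54 - 0.57Q → Q_m = 78.7240.
Social marginal cost = private MC + MEC = 11.34 + 2.97Q.
Set SMC = demand: 11.34 + 2.97Q = 201.54 - 0.57Q → Q* = 53.7288.
Gap = |78.7240 − 53.7288| = 24.9952.

25.00 units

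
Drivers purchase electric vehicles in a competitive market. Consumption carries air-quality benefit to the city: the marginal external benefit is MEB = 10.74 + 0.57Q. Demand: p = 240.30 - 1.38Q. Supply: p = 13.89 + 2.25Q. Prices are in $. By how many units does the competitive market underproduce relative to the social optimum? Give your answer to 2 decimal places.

15.13 units

Market equilibrium (private): 13.89 + 2.25Q = 240.30 - 1.38Q → Q_m = 62.3719.
Social marginal benefit = demand + MEB = 251.04 - 0.81Q.
Set SMB = MC: 251.04 - 0.81Q = 13.89 + 2.25Q → Q* = 77.5000.
Gap = |62.3719 − 77.5000| = 15.1281.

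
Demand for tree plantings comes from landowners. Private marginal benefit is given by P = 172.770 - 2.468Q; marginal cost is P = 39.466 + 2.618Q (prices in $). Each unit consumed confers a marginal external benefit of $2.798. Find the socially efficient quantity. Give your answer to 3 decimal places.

Social marginal benefit = demand + MEB = 175.568 - 2.468Q.
Set SMB = MC: 175.568 - 2.468Q = 39.466 + 2.618Q → Q* = 26.7601.

Q* = 26.760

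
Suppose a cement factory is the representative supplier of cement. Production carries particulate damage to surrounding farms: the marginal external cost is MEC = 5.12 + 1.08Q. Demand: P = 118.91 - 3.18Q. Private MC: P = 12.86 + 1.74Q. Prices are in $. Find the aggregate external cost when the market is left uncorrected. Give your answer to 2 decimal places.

$361.25

Market equilibrium (private): 12.86 + 1.74Q = 118.91 - 3.18Q → Q_m = 21.5549.
Total external cost = ∫₀^{Q_m} (5.12 + 1.08Q) dQ = 5.12×21.5549 + ½×1.08×21.5549² = 361.2525.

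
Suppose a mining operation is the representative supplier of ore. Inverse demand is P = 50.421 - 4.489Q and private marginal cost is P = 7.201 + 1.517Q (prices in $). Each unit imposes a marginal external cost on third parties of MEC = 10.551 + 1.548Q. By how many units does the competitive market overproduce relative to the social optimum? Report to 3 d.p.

Market equilibrium (private): 7.201 + 1.517Q = 50.421 - 4.489Q → Q_m = 7.1961.
Social marginal cost = private MC + MEC = 17.752 + 3.065Q.
Set SMC = demand: 17.752 + 3.065Q = 50.421 - 4.489Q → Q* = 4.3247.
Gap = |7.1961 − 4.3247| = 2.8714.

2.871 units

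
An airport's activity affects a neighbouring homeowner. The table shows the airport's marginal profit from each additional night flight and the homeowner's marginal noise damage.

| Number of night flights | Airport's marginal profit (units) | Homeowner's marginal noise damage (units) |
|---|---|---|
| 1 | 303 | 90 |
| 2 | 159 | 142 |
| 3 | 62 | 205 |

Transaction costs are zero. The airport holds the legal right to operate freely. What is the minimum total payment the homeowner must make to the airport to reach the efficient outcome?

Left alone the airport would choose level 3 (marginal profit stays positive).
Efficient level: k* = 2 (marginal profit ≥ marginal noise damage through 2).
The homeowner must at least cover the airport's forgone profit from cutting 3→2: 62 = 62.

62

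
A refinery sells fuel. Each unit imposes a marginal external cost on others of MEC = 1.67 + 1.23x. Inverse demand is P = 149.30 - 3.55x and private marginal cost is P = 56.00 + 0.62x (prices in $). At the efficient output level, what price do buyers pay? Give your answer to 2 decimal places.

P = $89.06

Social marginal cost = private MC + MEC = 57.67 + 1.85x.
Set SMC = demand: 57.67 + 1.85x = 149.30 - 3.55x → x* = 16.9685.
Consumer price on the demand curve at x*: 149.30 − 3.55×16.9685 = 89.0618.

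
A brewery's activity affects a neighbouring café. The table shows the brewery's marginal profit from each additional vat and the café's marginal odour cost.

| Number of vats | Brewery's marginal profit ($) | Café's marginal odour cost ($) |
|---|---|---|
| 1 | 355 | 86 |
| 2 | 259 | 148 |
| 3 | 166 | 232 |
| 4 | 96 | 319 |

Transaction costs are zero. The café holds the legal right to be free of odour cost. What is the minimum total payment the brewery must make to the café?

Efficient level: marginal profit ≥ marginal odour cost through level 2, so k* = 2.
With the café holding the right, the brewery must at least compensate total damage at k*: 86 + 148 = 234.

$234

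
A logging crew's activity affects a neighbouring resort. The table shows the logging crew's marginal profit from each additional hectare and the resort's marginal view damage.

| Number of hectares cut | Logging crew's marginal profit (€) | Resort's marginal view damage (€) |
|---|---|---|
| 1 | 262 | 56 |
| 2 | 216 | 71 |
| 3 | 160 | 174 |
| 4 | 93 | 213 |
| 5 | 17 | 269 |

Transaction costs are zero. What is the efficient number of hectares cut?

Bargaining reaches the level where marginal profit last exceeds marginal view damage.
That holds through level 2 (216 ≥ 71) but not at 3 (160 < 174).

2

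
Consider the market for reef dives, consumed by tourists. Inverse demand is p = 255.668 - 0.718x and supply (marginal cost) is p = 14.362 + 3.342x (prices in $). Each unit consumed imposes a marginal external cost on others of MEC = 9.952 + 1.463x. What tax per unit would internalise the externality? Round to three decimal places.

tax = $71.236 per unit

Social marginal benefit = demand − MEC = 245.716 - 2.181x.
Set SMB = MC: 245.716 - 2.181x = 14.362 + 3.342x → x* = 41.8892.
The Pigouvian tax equals MEC at x*: 9.952 + 1.463×41.8892 = 71.2359.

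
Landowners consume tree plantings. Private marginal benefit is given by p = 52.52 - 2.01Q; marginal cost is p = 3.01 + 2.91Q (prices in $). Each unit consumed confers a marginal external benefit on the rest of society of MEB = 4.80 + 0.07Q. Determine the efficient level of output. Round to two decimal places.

Social marginal benefit = demand + MEB = 57.32 - 1.94Q.
Set SMB = MC: 57.32 - 1.94Q = 3.01 + 2.91Q → Q* = 11.1979.

Q* = 11.20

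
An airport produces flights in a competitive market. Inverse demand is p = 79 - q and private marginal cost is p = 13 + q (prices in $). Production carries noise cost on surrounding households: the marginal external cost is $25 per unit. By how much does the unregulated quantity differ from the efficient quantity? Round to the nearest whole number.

13 units

Market equilibrium (private): 13 + q = 79 - q → q_m = 33.0000.
Social marginal cost = private MC + MEC = 38 + q.
Set SMC = demand: 38 + q = 79 - q → q* = 20.5000.
Gap = |33.0000 − 20.5000| = 12.5000.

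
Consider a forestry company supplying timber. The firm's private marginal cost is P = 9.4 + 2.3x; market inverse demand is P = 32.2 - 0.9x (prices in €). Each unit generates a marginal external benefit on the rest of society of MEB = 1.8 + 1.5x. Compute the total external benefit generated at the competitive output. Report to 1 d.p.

€50.9

Market equilibrium (private): 9.4 + 2.3x = 32.2 - 0.9x → x_m = 7.1250.
Total external benefit = ∫₀^{x_m} (1.8 + 1.5x) dx = 1.8×7.1250 + ½×1.5×7.1250² = 50.8992.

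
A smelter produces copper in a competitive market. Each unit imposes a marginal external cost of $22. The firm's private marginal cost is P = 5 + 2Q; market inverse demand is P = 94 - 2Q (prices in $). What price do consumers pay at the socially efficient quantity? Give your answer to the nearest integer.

P = $61

Social marginal cost = private MC + MEC = 27 + 2Q.
Set SMC = demand: 27 + 2Q = 94 - 2Q → Q* = 16.7500.
Consumer price on the demand curve at Q*: 94 − 2×16.7500 = 60.5000.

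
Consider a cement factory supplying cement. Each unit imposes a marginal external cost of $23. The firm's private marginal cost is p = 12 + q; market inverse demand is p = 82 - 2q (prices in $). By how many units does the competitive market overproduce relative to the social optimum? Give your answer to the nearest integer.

Market equilibrium (private): 12 + q = 82 - 2q → q_m = 23.3333.
Social marginal cost = private MC + MEC = 35 + q.
Set SMC = demand: 35 + q = 82 - 2q → q* = 15.6667.
Gap = |23.3333 − 15.6667| = 7.6666.

8 units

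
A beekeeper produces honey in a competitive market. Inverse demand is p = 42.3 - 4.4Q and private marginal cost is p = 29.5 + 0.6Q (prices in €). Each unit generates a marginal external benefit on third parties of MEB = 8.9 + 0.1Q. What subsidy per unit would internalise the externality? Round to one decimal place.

Social marginal cost = private MC − MEB = 20.6 + 0.5Q.
Set SMC = demand: 20.6 + 0.5Q = 42.3 - 4.4Q → Q* = 4.4286.
The Pigouvian subsidy equals MEB at Q*: 8.9 + 0.1×4.4286 = 9.3429.

subsidy = €9.3 per unit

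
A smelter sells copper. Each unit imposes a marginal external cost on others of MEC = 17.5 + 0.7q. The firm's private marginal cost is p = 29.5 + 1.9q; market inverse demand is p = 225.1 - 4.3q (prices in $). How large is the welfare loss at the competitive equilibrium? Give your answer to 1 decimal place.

DWL = $113.5

Market equilibrium (private): 29.5 + 1.9q = 225.1 - 4.3q → q_m = 31.5484.
Social marginal cost = private MC + MEC = 47.0 + 2.6q.
Set SMC = demand: 47.0 + 2.6q = 225.1 - 4.3q → q* = 25.8116.
The loss is the area between SMC and demand from q* to q_m; with linear curves that's a triangle of height MEC(q_m).
DWL = ½ × 5.7368 × 39.5839 = 113.5425.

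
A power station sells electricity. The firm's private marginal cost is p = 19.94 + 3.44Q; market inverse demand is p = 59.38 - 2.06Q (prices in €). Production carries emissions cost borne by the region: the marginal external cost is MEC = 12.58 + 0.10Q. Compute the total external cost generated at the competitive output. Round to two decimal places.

Market equilibrium (private): 19.94 + 3.44Q = 59.38 - 2.06Q → Q_m = 7.1709.
Total external cost = ∫₀^{Q_m} (12.58 + 0.10Q) dQ = 12.58×7.1709 + ½×0.10×7.1709² = 92.7810.

€92.78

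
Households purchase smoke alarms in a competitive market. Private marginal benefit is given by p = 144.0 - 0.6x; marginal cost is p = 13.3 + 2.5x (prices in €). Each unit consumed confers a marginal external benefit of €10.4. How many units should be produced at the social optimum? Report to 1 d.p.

x* = 45.5

Social marginal benefit = demand + MEB = 154.4 - 0.6x.
Set SMB = MC: 154.4 - 0.6x = 13.3 + 2.5x → x* = 45.5161.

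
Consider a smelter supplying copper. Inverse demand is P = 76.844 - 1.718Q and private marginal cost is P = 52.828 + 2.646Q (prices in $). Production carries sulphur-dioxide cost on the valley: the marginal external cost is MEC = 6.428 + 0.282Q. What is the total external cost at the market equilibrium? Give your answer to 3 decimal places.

$39.645

Market equilibrium (private): 52.828 + 2.646Q = 76.844 - 1.718Q → Q_m = 5.5032.
Total external cost = ∫₀^{Q_m} (6.428 + 0.282Q) dQ = 6.428×5.5032 + ½×0.282×5.5032² = 39.6448.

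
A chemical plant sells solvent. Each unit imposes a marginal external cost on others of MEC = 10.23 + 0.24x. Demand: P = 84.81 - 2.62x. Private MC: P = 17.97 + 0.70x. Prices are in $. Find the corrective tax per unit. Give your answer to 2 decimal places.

tax = $14.05 per unit

Social marginal cost = private MC + MEC = 28.20 + 0.94x.
Set SMC = demand: 28.20 + 0.94x = 84.81 - 2.62x → x* = 15.9017.
The Pigouvian tax equals MEC at x*: 10.23 + 0.24×15.9017 = 14.0464.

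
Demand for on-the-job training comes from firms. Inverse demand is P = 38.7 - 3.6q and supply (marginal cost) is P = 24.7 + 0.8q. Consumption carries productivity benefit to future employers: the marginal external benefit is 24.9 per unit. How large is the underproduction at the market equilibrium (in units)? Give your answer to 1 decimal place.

Market equilibrium (private): 24.7 + 0.8q = 38.7 - 3.6q → q_m = 3.1818.
Social marginal benefit = demand + MEB = 63.6 - 3.6q.
Set SMB = MC: 63.6 - 3.6q = 24.7 + 0.8q → q* = 8.8409.
Gap = |3.1818 − 8.8409| = 5.6591.

5.7 units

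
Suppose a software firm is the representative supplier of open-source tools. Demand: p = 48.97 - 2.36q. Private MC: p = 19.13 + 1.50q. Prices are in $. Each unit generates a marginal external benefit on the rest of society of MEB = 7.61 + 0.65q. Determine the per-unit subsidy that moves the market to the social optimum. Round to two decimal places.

Social marginal cost = private MC − MEB = 11.52 + 0.85q.
Set SMC = demand: 11.52 + 0.85q = 48.97 - 2.36q → q* = 11.6667.
The Pigouvian subsidy equals MEB at q*: 7.61 + 0.65×11.6667 = 15.1934.

subsidy = $15.19 per unit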